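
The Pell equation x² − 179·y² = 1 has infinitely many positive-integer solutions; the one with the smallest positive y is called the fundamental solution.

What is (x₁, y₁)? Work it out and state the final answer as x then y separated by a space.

4190210 313191

√179 = [13; 2,1,1,1,3,…,1,2,26, …], period ℓ=14 (even) → k=13
k=0  a_k=13  p_k/q_k = 13/1
…
k=2  a_k=1  p_k/q_k = 40/3
k=3  a_k=1  p_k/q_k = 67/5
…
k=6  a_k=5  p_k/q_k = 2047/153
…
k=8  a_k=5  p_k/q_k = 137042/10243
k=9  a_k=3  p_k/q_k = 438125/32747
k=10  a_k=1  p_k/q_k = 575167/42990
k=11  a_k=1  p_k/q_k = 1013292/75737
k=12  a_k=1  p_k/q_k = 1588459/118727
k=13  a_k=2  p_k/q_k = 4190210/313191
(x₁, y₁) = (4190210, 313191);  4190210² − 179·313191² = 1 ✓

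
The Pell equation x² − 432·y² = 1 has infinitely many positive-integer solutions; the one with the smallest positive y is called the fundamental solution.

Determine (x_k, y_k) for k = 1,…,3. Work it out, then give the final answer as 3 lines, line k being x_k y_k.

√432 = [20; 1,3,1,1,1,3,1,40, …], period ℓ=8 (even) → k=7
k=0  a_k=20  p_k/q_k = 20/1
k=1  a_k=1  p_k/q_k = 21/1
…
k=3  a_k=1  p_k/q_k = 104/5
k=4  a_k=1  p_k/q_k = 187/9
…
k=6  a_k=3  p_k/q_k = 1060/51
k=7  a_k=1  p_k/q_k = 1351/65
fundamental: x₁=1351, y₁=65  (since 1825201 − 432·4225 = 1)
k=2:  x_2 = 1351·1351+432·65·65 = 3650401,  y_2 = 1351·65+65·1351 = 175630
k=3:  x_3 = 1351·3650401+432·65·175630 = 9863382151,  y_3 = 1351·175630+65·3650401 = 474552195

1351 65
3650401 175630
9863382151 474552195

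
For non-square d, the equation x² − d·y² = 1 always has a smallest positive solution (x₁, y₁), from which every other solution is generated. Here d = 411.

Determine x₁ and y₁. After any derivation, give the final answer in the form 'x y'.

[20; 3,1,1,1,19,1,1,1,3,40] for √411; ℓ=10 ⇒ convergent index 9
k=0  a_k=20  p_k/q_k = 20/1
…
k=3  a_k=1  p_k/q_k = 142/7
k=4  a_k=1  p_k/q_k = 223/11
k=5  a_k=19  p_k/q_k = 4379/216
k=6  a_k=1  p_k/q_k = 4602/227
…
k=8  a_k=1  p_k/q_k = 13583/670
k=9  a_k=3  p_k/q_k = 49730/2453
→ (49730, 2453).  Check: 49730²=2473072900, 411·2453²=2473072899, difference 1.

49730 2453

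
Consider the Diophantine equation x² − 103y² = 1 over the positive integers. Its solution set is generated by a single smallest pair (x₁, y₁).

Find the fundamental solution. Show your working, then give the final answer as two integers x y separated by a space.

227528 22419

d=103: √d = [10; 6,1,2,1,1,9,1,1,2,1,6,20] (ℓ=12, even), read p_11/q_11
i=0: a=10 ⇒ p=10, q=1
i=1: a=6 ⇒ p=61, q=6
i=2: a=1 ⇒ p=71, q=7
i=3: a=2 ⇒ p=203, q=20
i=4: a=1 ⇒ p=274, q=27
i=5: a=1 ⇒ p=477, q=47
i=6: a=9 ⇒ p=4567, q=450
i=7: a=1 ⇒ p=5044, q=497
i=8: a=1 ⇒ p=9611, q=947
i=9: a=2 ⇒ p=24266, q=2391
i=10: a=1 ⇒ p=33877, q=3338
i=11: a=6 ⇒ p=227528, q=22419
→ (227528, 22419).  Check: 227528²=51768990784, 103·22419²=51768990783, difference 1.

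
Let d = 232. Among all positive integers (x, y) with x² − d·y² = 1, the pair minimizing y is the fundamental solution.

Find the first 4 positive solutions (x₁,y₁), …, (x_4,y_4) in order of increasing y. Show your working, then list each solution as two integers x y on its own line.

√232 = [15; 4,3,7,3,4,30, …], period ℓ=6 (even) → k=5
a_0=15:  p_0=15·1+0=15,  q_0=15·0+1=1
…
a_4=3:  p_4=3·1447+198=4539,  q_4=3·95+13=298
a_5=4:  p_5=4·4539+1447=19603,  q_5=4·298+95=1287
→ (19603, 1287).  Check: 19603²=384277609, 232·1287²=384277608, difference 1.
(19603+1287√232)^2 = 768555217 + 50458122√232
(19603+1287√232)^3 = 30131975818099 + 1978261129845√232
(19603+1287√232)^4 = 1181354243155834177 + 77559705806244948√232

19603 1287
768555217 50458122
30131975818099 1978261129845
1181354243155834177 77559705806244948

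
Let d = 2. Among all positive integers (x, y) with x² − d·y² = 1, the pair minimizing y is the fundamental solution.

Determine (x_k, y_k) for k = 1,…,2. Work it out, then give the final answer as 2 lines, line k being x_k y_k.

3 2
17 12

d=2: √d = [1; 2] (ℓ=1, odd), read p_1/q_1
i=0: a=1 ⇒ p=1, q=1
i=1: a=2 ⇒ p=3, q=2
fundamental: x₁=3, y₁=2  (since 9 − 2·4 = 1)
k=2:  x_2 = 3·3+2·2·2 = 17,  y_2 = 3·2+2·3 = 12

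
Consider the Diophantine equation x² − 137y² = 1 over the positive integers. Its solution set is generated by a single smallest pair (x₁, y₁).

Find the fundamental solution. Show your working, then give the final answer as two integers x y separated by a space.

6083073 519712

[11; 1,2,2,1,1,2,2,1,22] for √137; ℓ=9 ⇒ convergent index 17
a_0=11:  p_0=11·1+0=11,  q_0=11·0+1=1
…
a_2=2:  p_2=2·12+11=35,  q_2=2·1+1=3
…
a_4=1:  p_4=1·82+35=117,  q_4=1·7+3=10
…
a_6=2:  p_6=2·199+117=515,  q_6=2·17+10=44
…
a_8=1:  p_8=1·1229+515=1744,  q_8=1·105+44=149
…
a_10=1:  p_10=1·39597+1744=41341,  q_10=1·3383+149=3532
…
a_13=1:  p_13=1·285899+122279=408178,  q_13=1·24426+10447=34873
…
a_15=2:  p_15=2·694077+408178=1796332,  q_15=2·59299+34873=153471
a_16=2:  p_16=2·1796332+694077=4286741,  q_16=2·153471+59299=366241
a_17=1:  p_17=1·4286741+1796332=6083073,  q_17=1·366241+153471=519712
(x₁, y₁) = (6083073, 519712);  6083073² − 137·519712² = 1 ✓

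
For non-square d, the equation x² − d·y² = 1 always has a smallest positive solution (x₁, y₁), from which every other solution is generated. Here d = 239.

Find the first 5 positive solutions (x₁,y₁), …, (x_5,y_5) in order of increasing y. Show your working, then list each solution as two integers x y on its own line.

6195120 400729
76759023628799 4965128484960
951062724926484326640 61519133559490389671
11783895416893046404284364801 762236829394135240588726080
146005292350203948217495381647615600 9444297253032328704218497935069529

[15; 2,5,1,2,4,15,4,2,1,5,2,30] for √239; ℓ=12 ⇒ convergent index 11
k=0  a_k=15  p_k/q_k = 15/1
k=1  a_k=2  p_k/q_k = 31/2
k=2  a_k=5  p_k/q_k = 170/11
k=3  a_k=1  p_k/q_k = 201/13
…
k=5  a_k=4  p_k/q_k = 2489/161
k=6  a_k=15  p_k/q_k = 37907/2452
k=7  a_k=4  p_k/q_k = 154117/9969
k=8  a_k=2  p_k/q_k = 346141/22390
k=9  a_k=1  p_k/q_k = 500258/32359
k=10  a_k=5  p_k/q_k = 2847431/184185
k=11  a_k=2  p_k/q_k = 6195120/400729
→ (6195120, 400729).  Check: 6195120²=38379511814400, 239·400729²=38379511814399, difference 1.
k=2:  x_2 = 6195120·6195120+239·400729·400729 = 76759023628799,  y_2 = 6195120·400729+400729·6195120 = 4965128484960
k=3:  x_3 = 6195120·76759023628799+239·400729·4965128484960 = 951062724926484326640,  y_3 = 6195120·4965128484960+400729·76759023628799 = 61519133559490389671
k=4:  x_4 = 6195120·951062724926484326640+239·400729·61519133559490389671 = 11783895416893046404284364801,  y_4 = 6195120·61519133559490389671+400729·951062724926484326640 = 762236829394135240588726080
k=5:  x_5 = 6195120·11783895416893046404284364801+239·400729·762236829394135240588726080 = 146005292350203948217495381647615600,  y_5 = 6195120·762236829394135240588726080+400729·11783895416893046404284364801 = 9444297253032328704218497935069529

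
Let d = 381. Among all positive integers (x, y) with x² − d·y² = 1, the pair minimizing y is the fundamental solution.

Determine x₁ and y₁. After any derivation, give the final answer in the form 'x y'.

1015 52

d=381: √d = [19; 1,1,12,1,1,38] (ℓ=6, even), read p_5/q_5
a_0=19:  p_0=19·1+0=19,  q_0=19·0+1=1
a_1=1:  p_1=1·19+1=20,  q_1=1·1+0=1
a_2=1:  p_2=1·20+19=39,  q_2=1·1+1=2
…
a_4=1:  p_4=1·488+39=527,  q_4=1·25+2=27
a_5=1:  p_5=1·527+488=1015,  q_5=1·27+25=52
fundamental: x₁=1015, y₁=52  (since 1030225 − 381·2704 = 1)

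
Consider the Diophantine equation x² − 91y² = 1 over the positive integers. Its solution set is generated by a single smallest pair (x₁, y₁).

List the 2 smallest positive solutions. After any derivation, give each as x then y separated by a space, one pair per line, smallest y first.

√91 → a₀=9, period (1,1,5,1,5,1,1,18); ℓ=8 even so k=7
a_0=9:  p_0=9·1+0=9,  q_0=9·0+1=1
a_1=1:  p_1=1·9+1=10,  q_1=1·1+0=1
a_2=1:  p_2=1·10+9=19,  q_2=1·1+1=2
…
a_4=1:  p_4=1·105+19=124,  q_4=1·11+2=13
…
a_6=1:  p_6=1·725+124=849,  q_6=1·76+13=89
a_7=1:  p_7=1·849+725=1574,  q_7=1·89+76=165
fundamental: x₁=1574, y₁=165  (since 2477476 − 91·27225 = 1)
k=2:  x_2 = 1574·1574+91·165·165 = 4954951,  y_2 = 1574·165+165·1574 = 519420

1574 165
4954951 519420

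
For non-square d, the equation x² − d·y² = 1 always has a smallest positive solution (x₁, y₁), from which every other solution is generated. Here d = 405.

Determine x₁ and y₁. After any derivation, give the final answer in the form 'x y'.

d=405: √d = [20; 8,40] (ℓ=2, even), read p_1/q_1
k=0  a_k=20  p_k/q_k = 20/1
k=1  a_k=8  p_k/q_k = 161/8
→ (161, 8).  Check: 161²=25921, 405·8²=25920, difference 1.

161 8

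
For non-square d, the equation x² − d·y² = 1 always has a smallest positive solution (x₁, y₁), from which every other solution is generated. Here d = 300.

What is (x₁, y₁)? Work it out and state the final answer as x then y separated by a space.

1351 78

[17; 3,8,3,34] for √300; ℓ=4 ⇒ convergent index 3
i=0: a=17 ⇒ p=17, q=1
i=1: a=3 ⇒ p=52, q=3
i=2: a=8 ⇒ p=433, q=25
i=3: a=3 ⇒ p=1351, q=78
→ (1351, 78).  Check: 1351²=1825201, 300·78²=1825200, difference 1.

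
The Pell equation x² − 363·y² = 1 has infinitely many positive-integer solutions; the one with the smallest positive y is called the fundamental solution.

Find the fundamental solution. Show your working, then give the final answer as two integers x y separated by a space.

[19; 19,38] for √363; ℓ=2 ⇒ convergent index 1
step 0: (19, 1)  from 19·(1,0) + (0,1)
step 1: (362, 19)  from 19·(19,1) + (1,0)
(x₁, y₁) = (362, 19);  362² − 363·19² = 1 ✓

362 19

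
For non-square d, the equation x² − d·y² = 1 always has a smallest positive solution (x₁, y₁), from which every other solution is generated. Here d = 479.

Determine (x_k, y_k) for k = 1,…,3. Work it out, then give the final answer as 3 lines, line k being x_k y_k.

2989440 136591
17873503027199 816661198080
106863529779256567680 4882719303976413809

√479 → a₀=21, period (1,7,1,3,2,21,2,3,1,7,1,42); ℓ=12 even so k=11
i=0: a=21 ⇒ p=21, q=1
i=1: a=1 ⇒ p=22, q=1
i=2: a=7 ⇒ p=175, q=8
…
i=4: a=3 ⇒ p=766, q=35
i=5: a=2 ⇒ p=1729, q=79
i=6: a=21 ⇒ p=37075, q=1694
…
i=8: a=3 ⇒ p=264712, q=12095
…
i=10: a=7 ⇒ p=2648849, q=121029
i=11: a=1 ⇒ p=2989440, q=136591
→ (2989440, 136591).  Check: 2989440²=8936751513600, 479·136591²=8936751513599, difference 1.
k=2:  x_2 = 2989440·2989440+479·136591·136591 = 17873503027199,  y_2 = 2989440·136591+136591·2989440 = 816661198080
k=3:  x_3 = 2989440·17873503027199+479·136591·816661198080 = 106863529779256567680,  y_3 = 2989440·816661198080+136591·17873503027199 = 4882719303976413809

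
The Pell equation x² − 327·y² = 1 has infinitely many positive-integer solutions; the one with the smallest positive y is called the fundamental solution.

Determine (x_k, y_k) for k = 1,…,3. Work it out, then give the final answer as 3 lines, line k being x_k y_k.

d=327: √d = [18; 12,36] (ℓ=2, even), read p_1/q_1
i=0: a=18 ⇒ p=18, q=1
i=1: a=12 ⇒ p=217, q=12
fundamental: x₁=217, y₁=12  (since 47089 − 327·144 = 1)
(217+12√327)^2 = 94177 + 5208√327
(217+12√327)^3 = 40872601 + 2260260√327

217 12
94177 5208
40872601 2260260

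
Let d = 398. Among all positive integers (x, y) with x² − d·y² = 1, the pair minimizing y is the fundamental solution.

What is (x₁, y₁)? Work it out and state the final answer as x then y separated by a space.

399 20

√398 = [19; 1,18,1,38, …], period ℓ=4 (even) → k=3
i=0: a=19 ⇒ p=19, q=1
i=1: a=1 ⇒ p=20, q=1
i=2: a=18 ⇒ p=379, q=19
i=3: a=1 ⇒ p=399, q=20
→ (399, 20).  Check: 399²=159201, 398·20²=159200, difference 1.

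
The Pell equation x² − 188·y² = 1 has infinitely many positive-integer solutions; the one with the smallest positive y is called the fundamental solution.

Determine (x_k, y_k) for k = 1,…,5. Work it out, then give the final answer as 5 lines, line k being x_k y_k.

4607 336
42448897 3095904
391124132351 28525659120
3603817713033217 262835420035776
33205576016763929087 2421765531683980944

√188 = [13; 1,2,2,6,2,2,1,26, …], period ℓ=8 (even) → k=7
i=0: a=13 ⇒ p=13, q=1
i=1: a=1 ⇒ p=14, q=1
i=2: a=2 ⇒ p=41, q=3
i=3: a=2 ⇒ p=96, q=7
i=4: a=6 ⇒ p=617, q=45
…
i=6: a=2 ⇒ p=3277, q=239
i=7: a=1 ⇒ p=4607, q=336
fundamental: x₁=4607, y₁=336  (since 21224449 − 188·112896 = 1)
(4607+336√188)^2 = 42448897 + 3095904√188
(4607+336√188)^3 = 391124132351 + 28525659120√188
(4607+336√188)^4 = 3603817713033217 + 262835420035776√188
(4607+336√188)^5 = 33205576016763929087 + 2421765531683980944√188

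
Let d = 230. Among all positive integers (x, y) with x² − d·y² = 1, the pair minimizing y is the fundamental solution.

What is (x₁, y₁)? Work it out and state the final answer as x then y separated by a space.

d=230: √d = [15; 6,30] (ℓ=2, even), read p_1/q_1
i=0: a=15 ⇒ p=15, q=1
i=1: a=6 ⇒ p=91, q=6
→ (91, 6).  Check: 91²=8281, 230·6²=8280, difference 1.

91 6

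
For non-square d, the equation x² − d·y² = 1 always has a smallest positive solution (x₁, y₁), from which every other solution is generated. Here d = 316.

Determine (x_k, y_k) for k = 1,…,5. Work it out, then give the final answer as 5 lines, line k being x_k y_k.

12799 720
327628801 18430560
8386642035199 471785474160
214681262489395201 12076764549117120
5495410948816896319999 309141018456514563600

√316 = [17; 1,3,2,8,2,3,1,34, …], period ℓ=8 (even) → k=7
k=0  a_k=17  p_k/q_k = 17/1
…
k=3  a_k=2  p_k/q_k = 160/9
k=4  a_k=8  p_k/q_k = 1351/76
…
k=6  a_k=3  p_k/q_k = 9937/559
k=7  a_k=1  p_k/q_k = 12799/720
(x₁, y₁) = (12799, 720);  12799² − 316·720² = 1 ✓
n=2: (12799,720)∘(12799,720) = (12799·12799+316·720·720, 12799·720+720·12799) = (327628801,18430560)
n=3: (327628801,18430560)∘(12799,720) = (12799·327628801+316·720·18430560, 12799·18430560+720·327628801) = (8386642035199,471785474160)
n=4: (8386642035199,471785474160)∘(12799,720) = (12799·8386642035199+316·720·471785474160, 12799·471785474160+720·8386642035199) = (214681262489395201,12076764549117120)
n=5: (214681262489395201,12076764549117120)∘(12799,720) = (12799·214681262489395201+316·720·12076764549117120, 12799·12076764549117120+720·214681262489395201) = (5495410948816896319999,309141018456514563600)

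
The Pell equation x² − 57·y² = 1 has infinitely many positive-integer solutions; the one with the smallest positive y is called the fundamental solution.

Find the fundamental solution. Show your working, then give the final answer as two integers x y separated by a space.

[7; 1,1,4,1,1,14] for √57; ℓ=6 ⇒ convergent index 5
step 0: (7, 1)  from 7·(1,0) + (0,1)
step 1: (8, 1)  from 1·(7,1) + (1,0)
step 2: (15, 2)  from 1·(8,1) + (7,1)
step 3: (68, 9)  from 4·(15,2) + (8,1)
step 4: (83, 11)  from 1·(68,9) + (15,2)
step 5: (151, 20)  from 1·(83,11) + (68,9)
→ (151, 20).  Check: 151²=22801, 57·20²=22800, difference 1.

151 20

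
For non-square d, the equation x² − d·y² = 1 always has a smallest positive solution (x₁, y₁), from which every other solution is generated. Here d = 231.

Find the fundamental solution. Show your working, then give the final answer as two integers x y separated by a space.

√231 = [15; 5,30, …], period ℓ=2 (even) → k=1
a_0=15:  p_0=15·1+0=15,  q_0=15·0+1=1
a_1=5:  p_1=5·15+1=76,  q_1=5·1+0=5
(x₁, y₁) = (76, 5);  76² − 231·5² = 1 ✓

76 5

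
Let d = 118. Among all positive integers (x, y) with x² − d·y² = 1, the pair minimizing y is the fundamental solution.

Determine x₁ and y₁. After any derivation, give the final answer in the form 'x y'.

[10; 1,6,3,2,10,2,3,6,1,20] for √118; ℓ=10 ⇒ convergent index 9
a_0=10:  p_0=10·1+0=10,  q_0=10·0+1=1
a_1=1:  p_1=1·10+1=11,  q_1=1·1+0=1
a_2=6:  p_2=6·11+10=76,  q_2=6·1+1=7
…
a_4=2:  p_4=2·239+76=554,  q_4=2·22+7=51
a_5=10:  p_5=10·554+239=5779,  q_5=10·51+22=532
a_6=2:  p_6=2·5779+554=12112,  q_6=2·532+51=1115
a_7=3:  p_7=3·12112+5779=42115,  q_7=3·1115+532=3877
a_8=6:  p_8=6·42115+12112=264802,  q_8=6·3877+1115=24377
a_9=1:  p_9=1·264802+42115=306917,  q_9=1·24377+3877=28254
fundamental: x₁=306917, y₁=28254  (since 94198044889 − 118·798288516 = 1)

306917 28254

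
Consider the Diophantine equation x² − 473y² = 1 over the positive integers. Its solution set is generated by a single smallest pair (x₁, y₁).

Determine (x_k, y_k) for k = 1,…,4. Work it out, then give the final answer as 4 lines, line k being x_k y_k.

√473 = [21; 1,2,1,42, …], period ℓ=4 (even) → k=3
step 0: (21, 1)  from 21·(1,0) + (0,1)
…
step 2: (65, 3)  from 2·(22,1) + (21,1)
step 3: (87, 4)  from 1·(65,3) + (22,1)
fundamental: x₁=87, y₁=4  (since 7569 − 473·16 = 1)
(87+4√473)^2 = 15137 + 696√473
(87+4√473)^3 = 2633751 + 121100√473
(87+4√473)^4 = 458257537 + 21070704√473

87 4
15137 696
2633751 121100
458257537 21070704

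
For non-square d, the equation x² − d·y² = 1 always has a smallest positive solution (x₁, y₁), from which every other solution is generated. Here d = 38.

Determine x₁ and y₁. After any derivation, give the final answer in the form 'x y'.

√38 = [6; 6,12, …], period ℓ=2 (even) → k=1
k=0  a_k=6  p_k/q_k = 6/1
k=1  a_k=6  p_k/q_k = 37/6
(x₁, y₁) = (37, 6);  37² − 38·6² = 1 ✓

37 6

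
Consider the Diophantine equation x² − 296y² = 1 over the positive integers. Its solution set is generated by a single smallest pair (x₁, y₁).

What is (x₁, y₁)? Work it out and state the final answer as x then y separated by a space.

3699 215

√296 = [17; 4,1,7,1,4,34, …], period ℓ=6 (even) → k=5
step 0: (17, 1)  from 17·(1,0) + (0,1)
…
step 4: (757, 44)  from 1·(671,39) + (86,5)
step 5: (3699, 215)  from 4·(757,44) + (671,39)
→ (3699, 215).  Check: 3699²=13682601, 296·215²=13682600, difference 1.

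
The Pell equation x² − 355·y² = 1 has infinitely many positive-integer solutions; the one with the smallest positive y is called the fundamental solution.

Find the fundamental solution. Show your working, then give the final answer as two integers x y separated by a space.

√355 = [18; 1,5,3,3,1,6,1,3,3,5,1,36, …], period ℓ=12 (even) → k=11
k=0  a_k=18  p_k/q_k = 18/1
k=1  a_k=1  p_k/q_k = 19/1
k=2  a_k=5  p_k/q_k = 113/6
k=3  a_k=3  p_k/q_k = 358/19
…
k=5  a_k=1  p_k/q_k = 1545/82
k=6  a_k=6  p_k/q_k = 10457/555
k=7  a_k=1  p_k/q_k = 12002/637
k=8  a_k=3  p_k/q_k = 46463/2466
k=9  a_k=3  p_k/q_k = 151391/8035
k=10  a_k=5  p_k/q_k = 803418/42641
k=11  a_k=1  p_k/q_k = 954809/50676
fundamental: x₁=954809, y₁=50676  (since 911660226481 − 355·2568056976 = 1)

954809 50676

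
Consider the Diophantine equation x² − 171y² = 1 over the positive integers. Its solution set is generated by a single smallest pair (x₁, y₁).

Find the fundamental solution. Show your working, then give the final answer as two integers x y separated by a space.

√171 = [13; 13,26, …], period ℓ=2 (even) → k=1
a_0=13:  p_0=13·1+0=13,  q_0=13·0+1=1
a_1=13:  p_1=13·13+1=170,  q_1=13·1+0=13
→ (170, 13).  Check: 170²=28900, 171·13²=28899, difference 1.

170 13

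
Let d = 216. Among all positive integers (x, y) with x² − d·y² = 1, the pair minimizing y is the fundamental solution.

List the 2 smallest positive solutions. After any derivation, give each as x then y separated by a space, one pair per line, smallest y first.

√216 → a₀=14, period (1,2,3,2,1,28); ℓ=6 even so k=5
k=0  a_k=14  p_k/q_k = 14/1
…
k=4  a_k=2  p_k/q_k = 338/23
k=5  a_k=1  p_k/q_k = 485/33
fundamental: x₁=485, y₁=33  (since 235225 − 216·1089 = 1)
n=2: (485,33)∘(485,33) = (485·485+216·33·33, 485·33+33·485) = (470449,32010)

485 33
470449 32010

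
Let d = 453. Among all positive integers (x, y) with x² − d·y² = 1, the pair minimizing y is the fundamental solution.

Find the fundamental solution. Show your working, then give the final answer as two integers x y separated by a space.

√453 = [21; 3,1,1,10,14,10,1,1,3,42, …], period ℓ=10 (even) → k=9
a_0=21:  p_0=21·1+0=21,  q_0=21·0+1=1
a_1=3:  p_1=3·21+1=64,  q_1=3·1+0=3
a_2=1:  p_2=1·64+21=85,  q_2=1·3+1=4
…
a_7=1:  p_7=1·223565+22199=245764,  q_7=1·10504+1043=11547
a_8=1:  p_8=1·245764+223565=469329,  q_8=1·11547+10504=22051
a_9=3:  p_9=3·469329+245764=1653751,  q_9=3·22051+11547=77700
→ (1653751, 77700).  Check: 1653751²=2734892370001, 453·77700²=2734892370000, difference 1.

1653751 77700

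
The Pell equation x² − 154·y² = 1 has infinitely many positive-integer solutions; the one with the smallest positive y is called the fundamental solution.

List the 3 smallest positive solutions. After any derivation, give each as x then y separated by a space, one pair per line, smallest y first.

[12; 2,2,3,1,2,1,3,2,2,24] for √154; ℓ=10 ⇒ convergent index 9
a_0=12:  p_0=12·1+0=12,  q_0=12·0+1=1
…
a_2=2:  p_2=2·25+12=62,  q_2=2·2+1=5
a_3=3:  p_3=3·62+25=211,  q_3=3·5+2=17
a_4=1:  p_4=1·211+62=273,  q_4=1·17+5=22
…
a_8=2:  p_8=2·3847+1030=8724,  q_8=2·310+83=703
a_9=2:  p_9=2·8724+3847=21295,  q_9=2·703+310=1716
→ (21295, 1716).  Check: 21295²=453477025, 154·1716²=453477024, difference 1.
(x_2, y_2) = (21295·21295 + 154·1716·1716, 21295·1716 + 1716·21295) = (906954049, 73084440)
(x_3, y_3) = (21295·906954049 + 154·1716·73084440, 21295·73084440 + 1716·906954049) = (38627172925615, 3112666297884)

21295 1716
906954049 73084440
38627172925615 3112666297884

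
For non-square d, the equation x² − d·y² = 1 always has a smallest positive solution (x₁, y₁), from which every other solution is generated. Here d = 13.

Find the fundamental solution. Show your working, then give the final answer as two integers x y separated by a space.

649 180

[3; 1,1,1,1,6] for √13; ℓ=5 ⇒ convergent index 9
a_0=3:  p_0=3·1+0=3,  q_0=3·0+1=1
a_1=1:  p_1=1·3+1=4,  q_1=1·1+0=1
a_2=1:  p_2=1·4+3=7,  q_2=1·1+1=2
…
a_5=6:  p_5=6·18+11=119,  q_5=6·5+3=33
…
a_7=1:  p_7=1·137+119=256,  q_7=1·38+33=71
a_8=1:  p_8=1·256+137=393,  q_8=1·71+38=109
a_9=1:  p_9=1·393+256=649,  q_9=1·109+71=180
(x₁, y₁) = (649, 180);  649² − 13·180² = 1 ✓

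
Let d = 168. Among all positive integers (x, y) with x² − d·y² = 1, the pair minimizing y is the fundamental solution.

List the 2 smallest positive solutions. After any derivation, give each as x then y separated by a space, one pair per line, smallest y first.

13 1
337 26

[12; 1,24] for √168; ℓ=2 ⇒ convergent index 1
a_0=12:  p_0=12·1+0=12,  q_0=12·0+1=1
a_1=1:  p_1=1·12+1=13,  q_1=1·1+0=1
→ (13, 1).  Check: 13²=169, 168·1²=168, difference 1.
n=2: (13,1)∘(13,1) = (13·13+168·1·1, 13·1+1·13) = (337,26)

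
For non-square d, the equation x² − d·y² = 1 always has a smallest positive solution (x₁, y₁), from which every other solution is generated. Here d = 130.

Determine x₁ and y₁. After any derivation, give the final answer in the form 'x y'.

√130 = [11; 2,2,22, …], period ℓ=3 (odd) → k=5
a_0=11:  p_0=11·1+0=11,  q_0=11·0+1=1
a_1=2:  p_1=2·11+1=23,  q_1=2·1+0=2
…
a_3=22:  p_3=22·57+23=1277,  q_3=22·5+2=112
a_4=2:  p_4=2·1277+57=2611,  q_4=2·112+5=229
a_5=2:  p_5=2·2611+1277=6499,  q_5=2·229+112=570
fundamental: x₁=6499, y₁=570  (since 42237001 − 130·324900 = 1)

6499 570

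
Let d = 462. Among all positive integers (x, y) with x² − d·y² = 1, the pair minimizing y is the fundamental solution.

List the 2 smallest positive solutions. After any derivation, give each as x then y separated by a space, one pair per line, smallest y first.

43 2
3697 172

√462 → a₀=21, period (2,42); ℓ=2 even so k=1
k=0  a_k=21  p_k/q_k = 21/1
k=1  a_k=2  p_k/q_k = 43/2
fundamental: x₁=43, y₁=2  (since 1849 − 462·4 = 1)
(x_2, y_2) = (43·43 + 462·2·2, 43·2 + 2·43) = (3697, 172)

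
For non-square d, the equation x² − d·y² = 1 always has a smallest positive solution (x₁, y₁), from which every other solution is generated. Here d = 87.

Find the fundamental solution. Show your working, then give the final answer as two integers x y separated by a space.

28 3

[9; 3,18] for √87; ℓ=2 ⇒ convergent index 1
i=0: a=9 ⇒ p=9, q=1
i=1: a=3 ⇒ p=28, q=3
fundamental: x₁=28, y₁=3  (since 784 − 87·9 = 1)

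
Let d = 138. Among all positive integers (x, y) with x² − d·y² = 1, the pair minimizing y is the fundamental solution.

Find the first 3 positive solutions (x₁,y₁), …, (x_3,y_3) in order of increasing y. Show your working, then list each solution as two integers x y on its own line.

47 4
4417 376
415151 35340

√138 → a₀=11, period (1,2,1,22); ℓ=4 even so k=3
step 0: (11, 1)  from 11·(1,0) + (0,1)
…
step 2: (35, 3)  from 2·(12,1) + (11,1)
step 3: (47, 4)  from 1·(35,3) + (12,1)
→ (47, 4).  Check: 47²=2209, 138·4²=2208, difference 1.
(x_2, y_2) = (47·47 + 138·4·4, 47·4 + 4·47) = (4417, 376)
(x_3, y_3) = (47·4417 + 138·4·376, 47·376 + 4·4417) = (415151, 35340)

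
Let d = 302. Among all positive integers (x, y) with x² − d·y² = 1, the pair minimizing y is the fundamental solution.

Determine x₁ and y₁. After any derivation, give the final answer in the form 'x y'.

√302 → a₀=17, period (2,1,1,1,4,…,1,2,34); ℓ=16 even so k=15
a_0=17:  p_0=17·1+0=17,  q_0=17·0+1=1
a_1=2:  p_1=2·17+1=35,  q_1=2·1+0=2
…
a_3=1:  p_3=1·52+35=87,  q_3=1·3+2=5
…
a_6=2:  p_6=2·643+139=1425,  q_6=2·37+8=82
a_7=1:  p_7=1·1425+643=2068,  q_7=1·82+37=119
…
a_11=4:  p_11=4·107675+36581=467281,  q_11=4·6196+2105=26889
…
a_13=1:  p_13=1·574956+467281=1042237,  q_13=1·33085+26889=59974
a_14=1:  p_14=1·1042237+574956=1617193,  q_14=1·59974+33085=93059
a_15=2:  p_15=2·1617193+1042237=4276623,  q_15=2·93059+59974=246092
→ (4276623, 246092).  Check: 4276623²=18289504284129, 302·246092²=18289504284128, difference 1.

4276623 246092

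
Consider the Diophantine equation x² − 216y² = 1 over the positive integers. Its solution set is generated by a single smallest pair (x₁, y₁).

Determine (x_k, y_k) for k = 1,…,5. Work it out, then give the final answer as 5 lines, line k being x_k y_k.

√216 → a₀=14, period (1,2,3,2,1,28); ℓ=6 even so k=5
step 0: (14, 1)  from 14·(1,0) + (0,1)
…
step 3: (147, 10)  from 3·(44,3) + (15,1)
step 4: (338, 23)  from 2·(147,10) + (44,3)
step 5: (485, 33)  from 1·(338,23) + (147,10)
(x₁, y₁) = (485, 33);  485² − 216·33² = 1 ✓
(x_2, y_2) = (485·485 + 216·33·33, 485·33 + 33·485) = (470449, 32010)
(x_3, y_3) = (485·470449 + 216·33·32010, 485·32010 + 33·470449) = (456335045, 31049667)
(x_4, y_4) = (485·456335045 + 216·33·31049667, 485·31049667 + 33·456335045) = (442644523201, 30118144980)
(x_5, y_5) = (485·442644523201 + 216·33·30118144980, 485·30118144980 + 33·442644523201) = (429364731169925, 29214569580933)

485 33
470449 32010
456335045 31049667
442644523201 30118144980
429364731169925 29214569580933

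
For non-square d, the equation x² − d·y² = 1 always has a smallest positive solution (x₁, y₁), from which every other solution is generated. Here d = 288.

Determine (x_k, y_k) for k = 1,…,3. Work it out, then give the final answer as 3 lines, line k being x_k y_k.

[16; 1,32] for √288; ℓ=2 ⇒ convergent index 1
step 0: (16, 1)  from 16·(1,0) + (0,1)
step 1: (17, 1)  from 1·(16,1) + (1,0)
→ (17, 1).  Check: 17²=289, 288·1²=288, difference 1.
(x_2, y_2) = (17·17 + 288·1·1, 17·1 + 1·17) = (577, 34)
(x_3, y_3) = (17·577 + 288·1·34, 17·34 + 1·577) = (19601, 1155)

17 1
577 34
19601 1155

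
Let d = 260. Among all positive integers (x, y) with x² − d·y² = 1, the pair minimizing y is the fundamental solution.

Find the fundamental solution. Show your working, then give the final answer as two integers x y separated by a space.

129 8

d=260: √d = [16; 8,32] (ℓ=2, even), read p_1/q_1
k=0  a_k=16  p_k/q_k = 16/1
k=1  a_k=8  p_k/q_k = 129/8
(x₁, y₁) = (129, 8);  129² − 260·8² = 1 ✓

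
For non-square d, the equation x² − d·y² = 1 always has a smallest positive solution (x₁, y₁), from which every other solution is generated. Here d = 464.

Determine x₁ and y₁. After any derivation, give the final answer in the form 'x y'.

√464 = [21; 1,1,5,1,1,1,5,1,1,42, …], period ℓ=10 (even) → k=9
step 0: (21, 1)  from 21·(1,0) + (0,1)
…
step 2: (43, 2)  from 1·(22,1) + (21,1)
step 3: (237, 11)  from 5·(43,2) + (22,1)
step 4: (280, 13)  from 1·(237,11) + (43,2)
…
step 7: (4502, 209)  from 5·(797,37) + (517,24)
step 8: (5299, 246)  from 1·(4502,209) + (797,37)
step 9: (9801, 455)  from 1·(5299,246) + (4502,209)
(x₁, y₁) = (9801, 455);  9801² − 464·455² = 1 ✓

9801 455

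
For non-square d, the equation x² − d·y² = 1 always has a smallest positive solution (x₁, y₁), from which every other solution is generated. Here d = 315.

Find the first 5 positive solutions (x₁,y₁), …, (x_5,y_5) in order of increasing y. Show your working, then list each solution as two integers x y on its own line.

√315 → a₀=17, period (1,2,1,34); ℓ=4 even so k=3
k=0  a_k=17  p_k/q_k = 17/1
k=1  a_k=1  p_k/q_k = 18/1
k=2  a_k=2  p_k/q_k = 53/3
k=3  a_k=1  p_k/q_k = 71/4
(x₁, y₁) = (71, 4);  71² − 315·4² = 1 ✓
(71+4√315)^2 = 10081 + 568√315
(71+4√315)^3 = 1431431 + 80652√315
(71+4√315)^4 = 203253121 + 11452016√315
(71+4√315)^5 = 28860511751 + 1626105620√315

71 4
10081 568
1431431 80652
203253121 11452016
28860511751 1626105620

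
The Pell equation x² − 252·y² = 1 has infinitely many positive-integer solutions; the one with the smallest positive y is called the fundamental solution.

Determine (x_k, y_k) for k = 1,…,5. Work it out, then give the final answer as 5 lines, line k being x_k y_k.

d=252: √d = [15; 1,6,1,30] (ℓ=4, even), read p_3/q_3
step 0: (15, 1)  from 15·(1,0) + (0,1)
…
step 2: (111, 7)  from 6·(16,1) + (15,1)
step 3: (127, 8)  from 1·(111,7) + (16,1)
fundamental: x₁=127, y₁=8  (since 16129 − 252·64 = 1)
n=2: (127,8)∘(127,8) = (127·127+252·8·8, 127·8+8·127) = (32257,2032)
n=3: (32257,2032)∘(127,8) = (127·32257+252·8·2032, 127·2032+8·32257) = (8193151,516120)
n=4: (8193151,516120)∘(127,8) = (127·8193151+252·8·516120, 127·516120+8·8193151) = (2081028097,131092448)
n=5: (2081028097,131092448)∘(127,8) = (127·2081028097+252·8·131092448, 127·131092448+8·2081028097) = (528572943487,33296965672)

127 8
32257 2032
8193151 516120
2081028097 131092448
528572943487 33296965672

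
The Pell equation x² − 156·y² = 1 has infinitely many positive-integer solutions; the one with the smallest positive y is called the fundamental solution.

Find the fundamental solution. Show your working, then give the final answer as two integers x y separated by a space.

25 2

√156 → a₀=12, period (2,24); ℓ=2 even so k=1
step 0: (12, 1)  from 12·(1,0) + (0,1)
step 1: (25, 2)  from 2·(12,1) + (1,0)
(x₁, y₁) = (25, 2);  25² − 156·2² = 1 ✓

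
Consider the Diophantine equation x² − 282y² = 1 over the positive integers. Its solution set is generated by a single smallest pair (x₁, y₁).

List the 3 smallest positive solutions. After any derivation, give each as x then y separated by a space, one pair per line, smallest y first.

2351 140
11054401 658280
51977791151 3095232420

d=282: √d = [16; 1,3,1,4,1,3,1,32] (ℓ=8, even), read p_7/q_7
i=0: a=16 ⇒ p=16, q=1
i=1: a=1 ⇒ p=17, q=1
i=2: a=3 ⇒ p=67, q=4
i=3: a=1 ⇒ p=84, q=5
i=4: a=4 ⇒ p=403, q=24
i=5: a=1 ⇒ p=487, q=29
i=6: a=3 ⇒ p=1864, q=111
i=7: a=1 ⇒ p=2351, q=140
→ (2351, 140).  Check: 2351²=5527201, 282·140²=5527200, difference 1.
n=2: (2351,140)∘(2351,140) = (2351·2351+282·140·140, 2351·140+140·2351) = (11054401,658280)
n=3: (11054401,658280)∘(2351,140) = (2351·11054401+282·140·658280, 2351·658280+140·11054401) = (51977791151,3095232420)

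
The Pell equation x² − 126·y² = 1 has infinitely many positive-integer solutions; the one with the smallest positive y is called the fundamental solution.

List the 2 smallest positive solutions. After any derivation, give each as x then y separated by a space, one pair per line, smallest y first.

449 40
403201 35920

[11; 4,2,4,22] for √126; ℓ=4 ⇒ convergent index 3
i=0: a=11 ⇒ p=11, q=1
i=1: a=4 ⇒ p=45, q=4
i=2: a=2 ⇒ p=101, q=9
i=3: a=4 ⇒ p=449, q=40
fundamental: x₁=449, y₁=40  (since 201601 − 126·1600 = 1)
(449+40√126)^2 = 403201 + 35920√126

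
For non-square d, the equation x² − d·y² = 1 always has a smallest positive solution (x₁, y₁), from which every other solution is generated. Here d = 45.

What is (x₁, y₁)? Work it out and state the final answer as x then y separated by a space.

[6; 1,2,2,2,1,12] for √45; ℓ=6 ⇒ convergent index 5
step 0: (6, 1)  from 6·(1,0) + (0,1)
step 1: (7, 1)  from 1·(6,1) + (1,0)
step 2: (20, 3)  from 2·(7,1) + (6,1)
…
step 4: (114, 17)  from 2·(47,7) + (20,3)
step 5: (161, 24)  from 1·(114,17) + (47,7)
(x₁, y₁) = (161, 24);  161² − 45·24² = 1 ✓

161 24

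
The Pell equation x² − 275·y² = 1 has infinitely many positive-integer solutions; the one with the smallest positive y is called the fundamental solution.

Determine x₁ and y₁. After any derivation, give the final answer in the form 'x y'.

√275 = [16; 1,1,2,1,1,32, …], period ℓ=6 (even) → k=5
i=0: a=16 ⇒ p=16, q=1
…
i=4: a=1 ⇒ p=116, q=7
i=5: a=1 ⇒ p=199, q=12
fundamental: x₁=199, y₁=12  (since 39601 − 275·144 = 1)

199 12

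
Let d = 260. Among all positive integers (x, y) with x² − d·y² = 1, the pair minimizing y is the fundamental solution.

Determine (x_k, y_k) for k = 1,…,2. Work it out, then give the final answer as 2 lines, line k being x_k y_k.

129 8
33281 2064

√260 = [16; 8,32, …], period ℓ=2 (even) → k=1
i=0: a=16 ⇒ p=16, q=1
i=1: a=8 ⇒ p=129, q=8
(x₁, y₁) = (129, 8);  129² − 260·8² = 1 ✓
(129+8√260)^2 = 33281 + 2064√260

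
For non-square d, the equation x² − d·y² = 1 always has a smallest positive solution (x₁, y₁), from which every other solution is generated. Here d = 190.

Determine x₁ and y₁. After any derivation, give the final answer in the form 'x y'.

52021 3774

[13; 1,3,1,1,1,…,3,1,26] for √190; ℓ=14 ⇒ convergent index 13
a_0=13:  p_0=13·1+0=13,  q_0=13·0+1=1
a_1=1:  p_1=1·13+1=14,  q_1=1·1+0=1
a_2=3:  p_2=3·14+13=55,  q_2=3·1+1=4
a_3=1:  p_3=1·55+14=69,  q_3=1·4+1=5
a_4=1:  p_4=1·69+55=124,  q_4=1·5+4=9
a_5=1:  p_5=1·124+69=193,  q_5=1·9+5=14
…
a_7=2:  p_7=2·510+193=1213,  q_7=2·37+14=88
…
a_10=1:  p_10=1·4149+2936=7085,  q_10=1·301+213=514
…
a_12=3:  p_12=3·11234+7085=40787,  q_12=3·815+514=2959
a_13=1:  p_13=1·40787+11234=52021,  q_13=1·2959+815=3774
fundamental: x₁=52021, y₁=3774  (since 2706184441 − 190·14243076 = 1)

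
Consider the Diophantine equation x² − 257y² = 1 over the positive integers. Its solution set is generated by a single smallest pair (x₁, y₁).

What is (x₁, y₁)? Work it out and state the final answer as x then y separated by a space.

√257 = [16; 32, …], period ℓ=1 (odd) → k=1
a_0=16:  p_0=16·1+0=16,  q_0=16·0+1=1
a_1=32:  p_1=32·16+1=513,  q_1=32·1+0=32
fundamental: x₁=513, y₁=32  (since 263169 − 257·1024 = 1)

513 32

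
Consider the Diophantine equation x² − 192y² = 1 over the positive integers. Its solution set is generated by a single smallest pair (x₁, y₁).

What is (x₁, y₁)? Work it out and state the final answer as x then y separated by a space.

[13; 1,5,1,26] for √192; ℓ=4 ⇒ convergent index 3
i=0: a=13 ⇒ p=13, q=1
i=1: a=1 ⇒ p=14, q=1
i=2: a=5 ⇒ p=83, q=6
i=3: a=1 ⇒ p=97, q=7
→ (97, 7).  Check: 97²=9409, 192·7²=9408, difference 1.

97 7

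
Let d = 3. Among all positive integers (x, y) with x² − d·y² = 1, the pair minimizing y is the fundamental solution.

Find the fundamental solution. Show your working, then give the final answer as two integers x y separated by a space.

2 1

d=3: √d = [1; 1,2] (ℓ=2, even), read p_1/q_1
step 0: (1, 1)  from 1·(1,0) + (0,1)
step 1: (2, 1)  from 1·(1,1) + (1,0)
(x₁, y₁) = (2, 1);  2² − 3·1² = 1 ✓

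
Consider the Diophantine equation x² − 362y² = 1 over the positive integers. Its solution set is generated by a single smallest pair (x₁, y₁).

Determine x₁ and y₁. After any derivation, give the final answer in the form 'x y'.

723 38

√362 = [19; 38, …], period ℓ=1 (odd) → k=1
a_0=19:  p_0=19·1+0=19,  q_0=19·0+1=1
a_1=38:  p_1=38·19+1=723,  q_1=38·1+0=38
fundamental: x₁=723, y₁=38  (since 522729 − 362·1444 = 1)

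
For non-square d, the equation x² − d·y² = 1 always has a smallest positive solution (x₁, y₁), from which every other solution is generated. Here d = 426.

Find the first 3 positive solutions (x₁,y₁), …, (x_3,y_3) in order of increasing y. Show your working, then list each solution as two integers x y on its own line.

88751 4300
15753480001 763258600
2796274207048751 135479928012900

√426 → a₀=20, period (1,1,1,3,2,6,2,3,1,1,1,40); ℓ=12 even so k=11
i=0: a=20 ⇒ p=20, q=1
i=1: a=1 ⇒ p=21, q=1
…
i=3: a=1 ⇒ p=62, q=3
i=4: a=3 ⇒ p=227, q=11
…
i=6: a=6 ⇒ p=3323, q=161
…
i=8: a=3 ⇒ p=24809, q=1202
i=9: a=1 ⇒ p=31971, q=1549
i=10: a=1 ⇒ p=56780, q=2751
i=11: a=1 ⇒ p=88751, q=4300
(x₁, y₁) = (88751, 4300);  88751² − 426·4300² = 1 ✓
n=2: (88751,4300)∘(88751,4300) = (88751·88751+426·4300·4300, 88751·4300+4300·88751) = (15753480001,763258600)
n=3: (15753480001,763258600)∘(88751,4300) = (88751·15753480001+426·4300·763258600, 88751·763258600+4300·15753480001) = (2796274207048751,135479928012900)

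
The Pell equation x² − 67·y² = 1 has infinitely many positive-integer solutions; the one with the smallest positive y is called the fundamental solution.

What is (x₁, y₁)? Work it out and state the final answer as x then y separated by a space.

√67 = [8; 5,2,1,1,7,1,1,2,5,16, …], period ℓ=10 (even) → k=9
step 0: (8, 1)  from 8·(1,0) + (0,1)
…
step 4: (221, 27)  from 1·(131,16) + (90,11)
…
step 7: (3577, 437)  from 1·(1899,232) + (1678,205)
step 8: (9053, 1106)  from 2·(3577,437) + (1899,232)
step 9: (48842, 5967)  from 5·(9053,1106) + (3577,437)
→ (48842, 5967).  Check: 48842²=2385540964, 67·5967²=2385540963, difference 1.

48842 5967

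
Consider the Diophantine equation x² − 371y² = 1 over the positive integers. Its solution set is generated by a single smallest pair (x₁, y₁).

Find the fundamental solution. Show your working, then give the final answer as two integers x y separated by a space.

√371 = [19; 3,1,4,1,3,38, …], period ℓ=6 (even) → k=5
step 0: (19, 1)  from 19·(1,0) + (0,1)
step 1: (58, 3)  from 3·(19,1) + (1,0)
step 2: (77, 4)  from 1·(58,3) + (19,1)
step 3: (366, 19)  from 4·(77,4) + (58,3)
step 4: (443, 23)  from 1·(366,19) + (77,4)
step 5: (1695, 88)  from 3·(443,23) + (366,19)
→ (1695, 88).  Check: 1695²=2873025, 371·88²=2873024, difference 1.

1695 88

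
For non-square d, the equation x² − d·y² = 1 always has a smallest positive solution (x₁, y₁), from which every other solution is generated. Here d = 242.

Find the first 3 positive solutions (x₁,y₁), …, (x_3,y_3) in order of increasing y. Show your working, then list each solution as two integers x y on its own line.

19601 1260
768398401 49394520
30122754096401 1936363971780

√242 = [15; 1,1,3,1,14,1,3,1,1,30, …], period ℓ=10 (even) → k=9
a_0=15:  p_0=15·1+0=15,  q_0=15·0+1=1
…
a_8=1:  p_8=1·8696+2209=10905,  q_8=1·559+142=701
a_9=1:  p_9=1·10905+8696=19601,  q_9=1·701+559=1260
→ (19601, 1260).  Check: 19601²=384199201, 242·1260²=384199200, difference 1.
(x_2, y_2) = (19601·19601 + 242·1260·1260, 19601·1260 + 1260·19601) = (768398401, 49394520)
(x_3, y_3) = (19601·768398401 + 242·1260·49394520, 19601·49394520 + 1260·768398401) = (30122754096401, 1936363971780)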